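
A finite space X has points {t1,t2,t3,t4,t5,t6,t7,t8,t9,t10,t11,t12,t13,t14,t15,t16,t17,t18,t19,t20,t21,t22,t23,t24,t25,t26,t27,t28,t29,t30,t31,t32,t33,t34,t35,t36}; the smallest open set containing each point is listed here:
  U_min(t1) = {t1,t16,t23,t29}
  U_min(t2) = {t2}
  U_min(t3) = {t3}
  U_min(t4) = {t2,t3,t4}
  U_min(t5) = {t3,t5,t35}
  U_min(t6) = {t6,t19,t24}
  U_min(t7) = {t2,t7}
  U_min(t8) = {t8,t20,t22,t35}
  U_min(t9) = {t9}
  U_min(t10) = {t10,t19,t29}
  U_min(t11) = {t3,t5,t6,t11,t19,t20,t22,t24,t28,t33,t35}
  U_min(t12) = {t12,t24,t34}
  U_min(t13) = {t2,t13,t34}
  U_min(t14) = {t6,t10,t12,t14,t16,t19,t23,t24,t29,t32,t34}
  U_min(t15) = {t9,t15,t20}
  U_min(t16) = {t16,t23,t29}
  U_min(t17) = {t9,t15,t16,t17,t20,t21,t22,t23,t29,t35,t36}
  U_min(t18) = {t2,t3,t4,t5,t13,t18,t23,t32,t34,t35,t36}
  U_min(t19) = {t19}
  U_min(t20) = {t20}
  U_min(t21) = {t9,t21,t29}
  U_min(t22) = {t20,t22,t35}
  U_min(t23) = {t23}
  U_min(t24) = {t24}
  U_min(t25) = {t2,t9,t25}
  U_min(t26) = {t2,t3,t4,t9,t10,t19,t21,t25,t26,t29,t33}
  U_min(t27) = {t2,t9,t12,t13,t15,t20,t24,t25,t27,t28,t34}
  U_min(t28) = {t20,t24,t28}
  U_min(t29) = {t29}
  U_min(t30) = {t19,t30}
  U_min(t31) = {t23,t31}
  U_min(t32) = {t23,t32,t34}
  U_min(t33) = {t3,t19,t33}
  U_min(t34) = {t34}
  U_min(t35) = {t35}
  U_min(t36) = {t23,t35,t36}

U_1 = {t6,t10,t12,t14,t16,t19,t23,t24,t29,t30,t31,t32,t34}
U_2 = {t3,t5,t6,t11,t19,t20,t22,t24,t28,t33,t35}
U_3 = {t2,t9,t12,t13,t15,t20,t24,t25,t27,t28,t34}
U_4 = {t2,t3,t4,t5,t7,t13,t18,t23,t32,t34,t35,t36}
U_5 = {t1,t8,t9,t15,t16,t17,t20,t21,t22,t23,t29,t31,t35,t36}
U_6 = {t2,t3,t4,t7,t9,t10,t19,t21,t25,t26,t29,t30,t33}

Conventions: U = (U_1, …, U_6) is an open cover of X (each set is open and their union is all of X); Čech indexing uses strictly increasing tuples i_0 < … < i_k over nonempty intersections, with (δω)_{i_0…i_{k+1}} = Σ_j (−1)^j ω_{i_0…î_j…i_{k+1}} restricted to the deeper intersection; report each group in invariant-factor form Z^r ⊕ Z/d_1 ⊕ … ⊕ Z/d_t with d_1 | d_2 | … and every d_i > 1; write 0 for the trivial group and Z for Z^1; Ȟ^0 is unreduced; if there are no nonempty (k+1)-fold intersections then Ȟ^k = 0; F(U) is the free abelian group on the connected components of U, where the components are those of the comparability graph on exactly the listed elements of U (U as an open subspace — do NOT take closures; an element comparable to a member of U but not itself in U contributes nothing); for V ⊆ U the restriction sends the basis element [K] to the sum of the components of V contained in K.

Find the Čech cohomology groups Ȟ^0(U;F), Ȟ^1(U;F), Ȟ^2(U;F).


Ȟ^0 = Z, Ȟ^1 = 0 and Ȟ^2 = Z/2

nerve simplices:
  U12={t6,t19,t24} U13={t12,t24,t34} U14={t23,t32,t34} U15={t16,t23,t29,t31} U16={t10,t19,t29,t30} U23={t20,t24,t28} U24={t3,t5,t35} U25={t20,t22,t35} U26={t3,t19,t33} U34={t2,t13,t34} U35={t9,t15,t20} U36={t2,t9,t25} U45={t23,t35,t36} U46={t2,t3,t4,t7} U56={t9,t21,t29}
  U123={t24} U126={t19} U134={t34} U145={t23} U156={t29} U235={t20} U245={t35} U246={t3} U346={t2} U356={t9}
components per intersection:
  U1: {t6,t10,t12,t14,t16,t19,t23,t24,t29,t30,t31,t32,t34}
  U2: {t3,t5,t6,t11,t19,t20,t22,t24,t28,t33,t35}
  U3: {t2,t9,t12,t13,t15,t20,t24,t25,t27,t28,t34}
  U4: {t2,t3,t4,t5,t7,t13,t18,t23,t32,t34,t35,t36}
  U5: {t1,t8,t9,t15,t16,t17,t20,t21,t22,t23,t29,t31,t35,t36}
  U6: {t2,t3,t4,t7,t9,t10,t19,t21,t25,t26,t29,t30,t33}
  U12: {t6,t19,t24}
  U13: {t12,t24,t34}
  U14: {t23,t32,t34}
  U15: {t16,t23,t29,t31}
  U16: {t10,t19,t29,t30}
  U23: {t20,t24,t28}
  U24: {t3,t5,t35}
  U25: {t20,t22,t35}
  U26: {t3,t19,t33}
  U34: {t2,t13,t34}
  U35: {t9,t15,t20}
  U36: {t2,t9,t25}
  U45: {t23,t35,t36}
  U46: {t2,t3,t4,t7}
  U56: {t9,t21,t29}
  U123: {t24}
  U126: {t19}
  U134: {t34}
  U145: {t23}
  U156: {t29}
  U235: {t20}
  U245: {t35}
  U246: {t3}
  U346: {t2}
  U356: {t9}
C dims 6,15,10; δ0: rk 5, SNF 1^5; δ1: rk 10, SNF 1^9·2
degree 0: 6−5−0 = 1 → Ȟ^0 ≅ Z
degree 1: 15−10−5 = 0 → Ȟ^1 ≅ 0
degree 2: 10−0−10 = 0 plus torsion [2] → Ȟ^2 ≅ Z/2


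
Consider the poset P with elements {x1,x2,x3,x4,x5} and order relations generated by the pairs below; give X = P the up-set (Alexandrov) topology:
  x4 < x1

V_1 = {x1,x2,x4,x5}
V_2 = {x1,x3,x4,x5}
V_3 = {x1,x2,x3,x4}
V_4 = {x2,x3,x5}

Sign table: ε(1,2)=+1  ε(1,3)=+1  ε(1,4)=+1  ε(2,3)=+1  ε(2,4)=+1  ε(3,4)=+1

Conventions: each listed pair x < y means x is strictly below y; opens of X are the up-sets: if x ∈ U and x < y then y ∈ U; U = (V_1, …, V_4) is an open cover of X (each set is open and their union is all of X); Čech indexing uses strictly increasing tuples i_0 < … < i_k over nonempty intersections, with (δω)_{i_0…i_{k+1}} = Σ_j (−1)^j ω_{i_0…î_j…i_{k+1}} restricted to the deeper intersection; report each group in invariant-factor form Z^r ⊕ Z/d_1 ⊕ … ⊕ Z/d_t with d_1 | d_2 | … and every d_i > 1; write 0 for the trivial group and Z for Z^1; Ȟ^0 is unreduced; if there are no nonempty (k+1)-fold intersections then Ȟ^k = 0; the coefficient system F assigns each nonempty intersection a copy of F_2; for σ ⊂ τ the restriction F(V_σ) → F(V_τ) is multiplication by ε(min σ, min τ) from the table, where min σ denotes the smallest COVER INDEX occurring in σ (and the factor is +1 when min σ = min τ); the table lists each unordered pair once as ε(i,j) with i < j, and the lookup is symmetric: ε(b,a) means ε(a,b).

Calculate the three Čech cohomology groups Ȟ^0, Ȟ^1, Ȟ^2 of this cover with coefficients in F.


Ȟ^0(U;F) ≅ Z/2, Ȟ^1(U;F) ≅ 0 and Ȟ^2(U;F) ≅ Z/2

nonempty overlaps:
  V12={x1,x4,x5} V13={x1,x2,x4} V14={x2,x5} V23={x1,x3,x4} V24={x3,x5} V34={x2,x3}
  V123={x1,x4} V124={x5} V134={x2} V234={x3}
C dims 4,6,4; δ0: rk_F2 3; δ1: rk_F2 3
degree 0: 4−3−0 = 1 → Ȟ^0 ≅ Z/2
degree 1: 6−3−3 = 0 → Ȟ^1 ≅ 0
degree 2: 4−0−3 = 1 → Ȟ^2 ≅ Z/2


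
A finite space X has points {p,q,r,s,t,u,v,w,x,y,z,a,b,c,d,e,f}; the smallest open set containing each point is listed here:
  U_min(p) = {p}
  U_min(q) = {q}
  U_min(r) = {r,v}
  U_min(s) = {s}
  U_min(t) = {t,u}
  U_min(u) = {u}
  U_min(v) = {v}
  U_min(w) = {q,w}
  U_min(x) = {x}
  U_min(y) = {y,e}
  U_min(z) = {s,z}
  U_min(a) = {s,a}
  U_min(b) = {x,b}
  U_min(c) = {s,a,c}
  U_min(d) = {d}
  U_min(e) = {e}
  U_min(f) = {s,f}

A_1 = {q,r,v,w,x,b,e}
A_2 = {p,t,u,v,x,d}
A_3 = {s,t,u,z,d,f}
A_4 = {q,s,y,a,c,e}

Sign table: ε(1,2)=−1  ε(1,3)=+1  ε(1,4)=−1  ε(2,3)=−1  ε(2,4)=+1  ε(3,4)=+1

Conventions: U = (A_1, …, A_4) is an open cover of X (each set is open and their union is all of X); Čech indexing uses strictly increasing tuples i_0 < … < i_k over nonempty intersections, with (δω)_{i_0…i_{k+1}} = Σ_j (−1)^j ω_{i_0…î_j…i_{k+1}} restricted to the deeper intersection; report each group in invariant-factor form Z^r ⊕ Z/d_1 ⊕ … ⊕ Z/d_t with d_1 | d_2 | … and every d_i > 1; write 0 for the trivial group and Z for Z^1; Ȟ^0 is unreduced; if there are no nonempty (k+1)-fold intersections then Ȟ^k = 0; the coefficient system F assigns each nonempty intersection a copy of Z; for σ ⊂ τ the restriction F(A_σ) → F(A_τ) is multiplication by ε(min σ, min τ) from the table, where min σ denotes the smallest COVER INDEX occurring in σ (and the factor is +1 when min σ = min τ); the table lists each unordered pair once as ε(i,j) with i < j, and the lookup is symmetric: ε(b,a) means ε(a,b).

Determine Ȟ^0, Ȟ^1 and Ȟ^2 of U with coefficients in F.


Ȟ^0 = 0, Ȟ^1 = Z/2, Ȟ^2 = 0

cover nerve:
  A12={v,x} A14={q,e} A23={t,u,d} A34={s}
C dims 4,4; δ0: rk 4, SNF 1^3·2
Ȟ^0: (4−4)−0=0 ⇒ 0
Ȟ^1: (4−0)−4=0 plus torsion [2] ⇒ Z/2
Ȟ^2: (0−0)−0=0 ⇒ 0


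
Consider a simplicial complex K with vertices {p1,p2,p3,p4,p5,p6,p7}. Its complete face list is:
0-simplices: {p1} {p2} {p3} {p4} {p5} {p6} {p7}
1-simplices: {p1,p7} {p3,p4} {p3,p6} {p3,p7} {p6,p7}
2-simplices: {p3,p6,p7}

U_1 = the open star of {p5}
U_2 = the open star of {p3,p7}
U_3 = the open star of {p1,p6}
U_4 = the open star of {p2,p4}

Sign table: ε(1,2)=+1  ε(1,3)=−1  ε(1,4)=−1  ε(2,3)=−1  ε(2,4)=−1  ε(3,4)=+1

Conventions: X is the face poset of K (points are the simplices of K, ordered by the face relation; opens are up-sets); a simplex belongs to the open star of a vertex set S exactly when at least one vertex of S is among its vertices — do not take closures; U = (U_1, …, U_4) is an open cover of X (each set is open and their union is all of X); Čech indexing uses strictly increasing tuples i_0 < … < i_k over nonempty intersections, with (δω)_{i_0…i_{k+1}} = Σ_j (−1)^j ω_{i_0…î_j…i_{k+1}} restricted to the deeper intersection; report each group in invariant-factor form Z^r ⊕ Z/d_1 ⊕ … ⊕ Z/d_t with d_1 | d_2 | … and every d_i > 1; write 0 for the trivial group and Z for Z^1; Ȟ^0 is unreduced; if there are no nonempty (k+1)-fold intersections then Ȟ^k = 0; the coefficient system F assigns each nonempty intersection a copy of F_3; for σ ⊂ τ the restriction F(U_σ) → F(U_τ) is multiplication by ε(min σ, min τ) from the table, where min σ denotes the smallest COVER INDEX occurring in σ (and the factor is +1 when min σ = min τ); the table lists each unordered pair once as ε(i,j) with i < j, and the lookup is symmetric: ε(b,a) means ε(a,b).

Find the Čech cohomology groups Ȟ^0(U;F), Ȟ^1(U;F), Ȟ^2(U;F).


cover nerve:
  U1={{p5}} U2={{p3},{p7},{p1,p7},{p3,p4},{p3,p6},{p3,p7},{p6,p7},{p3,p6,p7}} U3={{p1},{p6},{p1,p7},{p3,p6},{p6,p7},{p3,p6,p7}} U4={{p2},{p4},{p3,p4}}
  U23={{p1,p7},{p3,p6},{p6,p7},{p3,p6,p7}} U24={{p3,p4}}
C dims 4,2; δ0: rk_F3 2
Ȟ^0: (4−2)−0=2 ⇒ Z/3 ⊕ Z/3
Ȟ^1: (2−0)−2=0 ⇒ 0
Ȟ^2: (0−0)−0=0 ⇒ 0

Ȟ^0 = Z/3 ⊕ Z/3,  Ȟ^1 = 0,  Ȟ^2 = 0


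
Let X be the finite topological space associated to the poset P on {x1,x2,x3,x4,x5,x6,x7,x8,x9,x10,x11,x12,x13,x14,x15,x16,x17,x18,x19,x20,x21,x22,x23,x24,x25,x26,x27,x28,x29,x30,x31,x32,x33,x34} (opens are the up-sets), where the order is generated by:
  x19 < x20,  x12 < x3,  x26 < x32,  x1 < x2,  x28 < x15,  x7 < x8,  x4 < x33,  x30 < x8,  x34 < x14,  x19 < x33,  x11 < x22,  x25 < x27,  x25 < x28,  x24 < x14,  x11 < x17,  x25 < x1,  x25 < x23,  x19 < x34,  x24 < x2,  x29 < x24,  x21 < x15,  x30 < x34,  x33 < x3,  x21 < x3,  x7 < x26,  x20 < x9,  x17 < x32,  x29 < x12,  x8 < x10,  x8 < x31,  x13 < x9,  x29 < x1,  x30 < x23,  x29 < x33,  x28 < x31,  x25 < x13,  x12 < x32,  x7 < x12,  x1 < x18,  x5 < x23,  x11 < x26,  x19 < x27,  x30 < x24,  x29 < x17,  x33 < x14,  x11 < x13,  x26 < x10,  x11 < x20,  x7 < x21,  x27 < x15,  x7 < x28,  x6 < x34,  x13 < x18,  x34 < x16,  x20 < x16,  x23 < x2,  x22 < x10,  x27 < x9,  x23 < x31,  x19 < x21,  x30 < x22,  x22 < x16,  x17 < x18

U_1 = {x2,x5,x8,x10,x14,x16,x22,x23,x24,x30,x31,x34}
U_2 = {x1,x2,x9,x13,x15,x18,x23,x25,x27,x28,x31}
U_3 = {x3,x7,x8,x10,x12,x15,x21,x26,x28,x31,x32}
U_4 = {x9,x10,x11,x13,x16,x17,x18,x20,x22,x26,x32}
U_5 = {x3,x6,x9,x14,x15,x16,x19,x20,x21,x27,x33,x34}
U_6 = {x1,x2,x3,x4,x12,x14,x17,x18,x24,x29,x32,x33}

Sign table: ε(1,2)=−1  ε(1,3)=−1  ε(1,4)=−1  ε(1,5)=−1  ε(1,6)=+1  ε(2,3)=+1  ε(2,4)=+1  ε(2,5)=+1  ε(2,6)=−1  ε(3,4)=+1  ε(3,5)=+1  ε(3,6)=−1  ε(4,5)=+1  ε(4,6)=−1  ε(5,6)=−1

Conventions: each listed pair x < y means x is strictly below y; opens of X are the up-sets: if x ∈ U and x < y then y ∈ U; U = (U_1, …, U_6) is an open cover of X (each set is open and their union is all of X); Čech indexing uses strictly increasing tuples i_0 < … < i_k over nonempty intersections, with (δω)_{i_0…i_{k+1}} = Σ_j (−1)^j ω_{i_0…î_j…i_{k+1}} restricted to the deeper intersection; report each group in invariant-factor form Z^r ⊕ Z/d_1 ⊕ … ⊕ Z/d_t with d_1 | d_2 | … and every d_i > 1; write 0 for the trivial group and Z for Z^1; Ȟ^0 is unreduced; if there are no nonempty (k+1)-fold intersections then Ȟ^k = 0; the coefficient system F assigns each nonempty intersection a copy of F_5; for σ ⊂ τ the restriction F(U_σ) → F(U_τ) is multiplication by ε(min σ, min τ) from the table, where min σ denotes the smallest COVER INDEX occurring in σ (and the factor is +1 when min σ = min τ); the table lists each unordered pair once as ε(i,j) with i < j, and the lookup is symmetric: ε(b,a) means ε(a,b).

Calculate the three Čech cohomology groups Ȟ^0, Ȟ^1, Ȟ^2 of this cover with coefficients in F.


nerve of the cover:
  U12={x2,x23,x31} U13={x8,x10,x31} U14={x10,x16,x22} U15={x14,x16,x34} U16={x2,x14,x24} U23={x15,x28,x31} U24={x9,x13,x18} U25={x9,x15,x27} U26={x1,x2,x18} U34={x10,x26,x32} U35={x3,x15,x21} U36={x3,x12,x32} U45={x9,x16,x20} U46={x17,x18,x32} U56={x3,x14,x33}
  U123={x31} U126={x2} U134={x10} U145={x16} U156={x14} U235={x15} U245={x9} U246={x18} U346={x32} U356={x3}
C dims 6,15,10; δ0: rk_F5 5; δ1: rk_F5 10
Ȟ^0 = (6 − 5) − 0 = 1, so Ȟ^0 ≅ Z/5
Ȟ^1 = (15 − 10) − 5 = 0, so Ȟ^1 ≅ 0
Ȟ^2 = (10 − 0) − 10 = 0, so Ȟ^2 ≅ 0

Ȟ^0 = Z/5, Ȟ^1 = 0 and Ȟ^2 = 0


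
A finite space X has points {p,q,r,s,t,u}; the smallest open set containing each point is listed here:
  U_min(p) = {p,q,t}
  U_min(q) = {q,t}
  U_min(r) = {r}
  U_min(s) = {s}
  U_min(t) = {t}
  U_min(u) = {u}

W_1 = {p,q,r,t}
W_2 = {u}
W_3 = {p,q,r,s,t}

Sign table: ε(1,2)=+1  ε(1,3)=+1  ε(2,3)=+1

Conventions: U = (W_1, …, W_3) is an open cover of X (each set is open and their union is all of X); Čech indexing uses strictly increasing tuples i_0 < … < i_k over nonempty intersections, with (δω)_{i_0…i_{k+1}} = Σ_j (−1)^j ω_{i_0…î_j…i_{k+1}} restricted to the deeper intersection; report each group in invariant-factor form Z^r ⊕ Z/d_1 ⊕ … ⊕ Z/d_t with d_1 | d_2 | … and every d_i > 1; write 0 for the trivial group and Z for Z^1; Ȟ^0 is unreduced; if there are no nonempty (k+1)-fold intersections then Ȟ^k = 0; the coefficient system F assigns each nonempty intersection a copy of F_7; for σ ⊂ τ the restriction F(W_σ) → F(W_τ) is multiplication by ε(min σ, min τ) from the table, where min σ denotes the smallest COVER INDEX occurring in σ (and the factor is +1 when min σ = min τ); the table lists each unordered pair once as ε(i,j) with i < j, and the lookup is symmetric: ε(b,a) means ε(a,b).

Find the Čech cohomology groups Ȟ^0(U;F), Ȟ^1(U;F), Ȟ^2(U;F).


nerve of the cover:
  W13={p,q,r,t}
C dims 3,1; δ0: rk_F7 1
Ȟ^0 = (3 − 1) − 0 = 2, so Ȟ^0 ≅ Z/7 ⊕ Z/7
Ȟ^1 = (1 − 0) − 1 = 0, so Ȟ^1 ≅ 0
Ȟ^2 = (0 − 0) − 0 = 0, so Ȟ^2 ≅ 0

Ȟ^0 = Z/7 ⊕ Z/7, Ȟ^1 = 0, Ȟ^2 = 0


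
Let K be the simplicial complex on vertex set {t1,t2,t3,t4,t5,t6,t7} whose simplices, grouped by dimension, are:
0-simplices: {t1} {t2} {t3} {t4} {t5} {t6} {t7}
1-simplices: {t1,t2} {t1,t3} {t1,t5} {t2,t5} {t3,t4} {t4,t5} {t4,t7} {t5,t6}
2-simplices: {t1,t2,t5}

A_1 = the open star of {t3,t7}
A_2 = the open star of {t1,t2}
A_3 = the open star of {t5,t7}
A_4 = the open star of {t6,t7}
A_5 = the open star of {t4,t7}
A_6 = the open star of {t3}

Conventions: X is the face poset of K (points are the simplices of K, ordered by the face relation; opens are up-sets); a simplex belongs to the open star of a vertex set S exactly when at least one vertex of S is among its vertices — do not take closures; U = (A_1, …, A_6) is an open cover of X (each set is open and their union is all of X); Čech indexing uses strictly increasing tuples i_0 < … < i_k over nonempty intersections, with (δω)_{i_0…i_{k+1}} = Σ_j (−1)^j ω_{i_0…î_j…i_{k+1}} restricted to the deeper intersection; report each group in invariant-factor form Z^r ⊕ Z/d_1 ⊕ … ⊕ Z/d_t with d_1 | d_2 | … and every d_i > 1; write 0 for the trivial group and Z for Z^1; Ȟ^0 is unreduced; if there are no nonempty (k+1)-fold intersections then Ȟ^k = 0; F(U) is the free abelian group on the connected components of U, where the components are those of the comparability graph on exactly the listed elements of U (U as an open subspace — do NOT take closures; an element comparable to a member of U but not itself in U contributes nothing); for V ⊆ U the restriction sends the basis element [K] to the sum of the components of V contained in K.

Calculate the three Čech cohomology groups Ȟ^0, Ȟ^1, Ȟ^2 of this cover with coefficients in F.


nerve of the cover:
  A1={{t3},{t7},{t1,t3},{t3,t4},{t4,t7}} A2={{t1},{t2},{t1,t2},{t1,t3},{t1,t5},{t2,t5},{t1,t2,t5}} A3={{t5},{t7},{t1,t5},{t2,t5},{t4,t5},{t4,t7},{t5,t6},{t1,t2,t5}} A4={{t6},{t7},{t4,t7},{t5,t6}} A5={{t4},{t7},{t3,t4},{t4,t5},{t4,t7}} A6={{t3},{t1,t3},{t3,t4}}
  A12={{t1,t3}} A13={{t7},{t4,t7}} A14={{t7},{t4,t7}} A15={{t7},{t3,t4},{t4,t7}} A16={{t3},{t1,t3},{t3,t4}} A23={{t1,t5},{t2,t5},{t1,t2,t5}} A26={{t1,t3}} A34={{t7},{t4,t7},{t5,t6}} A35={{t7},{t4,t5},{t4,t7}} A45={{t7},{t4,t7}} A56={{t3,t4}}
  A126={{t1,t3}} A134={{t7},{t4,t7}} A135={{t7},{t4,t7}} A145={{t7},{t4,t7}} A156={{t3,t4}} A345={{t7},{t4,t7}}
  A1345={{t7},{t4,t7}}
components per intersection:
  A1: {{t3},{t1,t3},{t3,t4}} {{t7},{t4,t7}}
  A2: {{t1},{t2},{t1,t2},{t1,t3},{t1,t5},{t2,t5},{t1,t2,t5}}
  A3: {{t5},{t1,t5},{t2,t5},{t4,t5},{t5,t6},{t1,t2,t5}} {{t7},{t4,t7}}
  A4: {{t6},{t5,t6}} {{t7},{t4,t7}}
  A5: {{t4},{t7},{t3,t4},{t4,t5},{t4,t7}}
  A6: {{t3},{t1,t3},{t3,t4}}
  A12: {{t1,t3}}
  A13: {{t7},{t4,t7}}
  A14: {{t7},{t4,t7}}
  A15: {{t7},{t4,t7}} {{t3,t4}}
  A16: {{t3},{t1,t3},{t3,t4}}
  A23: {{t1,t5},{t2,t5},{t1,t2,t5}}
  A26: {{t1,t3}}
  A34: {{t7},{t4,t7}} {{t5,t6}}
  A35: {{t7},{t4,t7}} {{t4,t5}}
  A45: {{t7},{t4,t7}}
  A56: {{t3,t4}}
  A126: {{t1,t3}}
  A134: {{t7},{t4,t7}}
  A135: {{t7},{t4,t7}}
  A145: {{t7},{t4,t7}}
  A156: {{t3,t4}}
  A345: {{t7},{t4,t7}}
  A1345: {{t7},{t4,t7}}
C dims 9,14,6,1; δ0: rk 8, SNF 1^8; δ1: rk 5, SNF 1^5; δ2: rk 1, SNF 1^1
Ȟ^0 = (9 − 8) − 0 = 1, so Ȟ^0 ≅ Z
Ȟ^1 = (14 − 5) − 8 = 1, so Ȟ^1 ≅ Z
Ȟ^2 = (6 − 1) − 5 = 0, so Ȟ^2 ≅ 0

Ȟ^0 = Z, Ȟ^1 = Z and Ȟ^2 = 0


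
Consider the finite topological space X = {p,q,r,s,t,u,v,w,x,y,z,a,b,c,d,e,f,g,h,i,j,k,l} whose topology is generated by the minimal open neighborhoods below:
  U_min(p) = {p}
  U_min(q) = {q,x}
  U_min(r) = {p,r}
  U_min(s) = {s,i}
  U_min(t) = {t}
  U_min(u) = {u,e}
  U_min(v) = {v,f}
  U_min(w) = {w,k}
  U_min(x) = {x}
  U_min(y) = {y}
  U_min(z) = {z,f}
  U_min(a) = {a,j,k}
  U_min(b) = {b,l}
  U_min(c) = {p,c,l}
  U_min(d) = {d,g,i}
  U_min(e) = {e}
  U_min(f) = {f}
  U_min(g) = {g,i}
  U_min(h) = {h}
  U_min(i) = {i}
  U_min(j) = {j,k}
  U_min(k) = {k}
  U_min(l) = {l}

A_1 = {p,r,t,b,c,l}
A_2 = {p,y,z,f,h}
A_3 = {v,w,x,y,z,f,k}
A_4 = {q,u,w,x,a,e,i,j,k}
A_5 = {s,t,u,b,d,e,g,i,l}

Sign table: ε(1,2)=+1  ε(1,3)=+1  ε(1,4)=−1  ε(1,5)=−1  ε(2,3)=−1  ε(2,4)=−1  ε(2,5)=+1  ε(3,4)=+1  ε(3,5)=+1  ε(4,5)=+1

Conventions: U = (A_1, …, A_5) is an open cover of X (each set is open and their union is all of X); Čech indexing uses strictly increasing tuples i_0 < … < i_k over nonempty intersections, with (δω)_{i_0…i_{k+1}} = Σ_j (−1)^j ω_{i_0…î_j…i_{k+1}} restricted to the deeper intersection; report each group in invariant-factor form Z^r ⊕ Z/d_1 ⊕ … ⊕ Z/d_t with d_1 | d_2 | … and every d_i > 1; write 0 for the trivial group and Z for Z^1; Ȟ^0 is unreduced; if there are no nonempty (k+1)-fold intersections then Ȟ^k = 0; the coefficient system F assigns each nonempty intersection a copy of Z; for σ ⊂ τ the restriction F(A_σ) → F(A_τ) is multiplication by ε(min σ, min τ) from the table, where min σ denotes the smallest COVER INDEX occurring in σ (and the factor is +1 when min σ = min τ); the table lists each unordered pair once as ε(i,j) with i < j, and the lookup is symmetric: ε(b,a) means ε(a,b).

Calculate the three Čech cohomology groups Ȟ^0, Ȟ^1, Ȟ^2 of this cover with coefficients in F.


nonempty intersections:
  A12={p} A15={t,b,l} A23={y,z,f} A34={w,x,k} A45={u,e,i}
C dims 5,5; δ0: rk 4, SNF 1^4
Ȟ^0: (5−4)−0=1 ⇒ Z
Ȟ^1: (5−0)−4=1 ⇒ Z
Ȟ^2: (0−0)−0=0 ⇒ 0

Ȟ^0 = Z; Ȟ^1 = Z; Ȟ^2 = 0


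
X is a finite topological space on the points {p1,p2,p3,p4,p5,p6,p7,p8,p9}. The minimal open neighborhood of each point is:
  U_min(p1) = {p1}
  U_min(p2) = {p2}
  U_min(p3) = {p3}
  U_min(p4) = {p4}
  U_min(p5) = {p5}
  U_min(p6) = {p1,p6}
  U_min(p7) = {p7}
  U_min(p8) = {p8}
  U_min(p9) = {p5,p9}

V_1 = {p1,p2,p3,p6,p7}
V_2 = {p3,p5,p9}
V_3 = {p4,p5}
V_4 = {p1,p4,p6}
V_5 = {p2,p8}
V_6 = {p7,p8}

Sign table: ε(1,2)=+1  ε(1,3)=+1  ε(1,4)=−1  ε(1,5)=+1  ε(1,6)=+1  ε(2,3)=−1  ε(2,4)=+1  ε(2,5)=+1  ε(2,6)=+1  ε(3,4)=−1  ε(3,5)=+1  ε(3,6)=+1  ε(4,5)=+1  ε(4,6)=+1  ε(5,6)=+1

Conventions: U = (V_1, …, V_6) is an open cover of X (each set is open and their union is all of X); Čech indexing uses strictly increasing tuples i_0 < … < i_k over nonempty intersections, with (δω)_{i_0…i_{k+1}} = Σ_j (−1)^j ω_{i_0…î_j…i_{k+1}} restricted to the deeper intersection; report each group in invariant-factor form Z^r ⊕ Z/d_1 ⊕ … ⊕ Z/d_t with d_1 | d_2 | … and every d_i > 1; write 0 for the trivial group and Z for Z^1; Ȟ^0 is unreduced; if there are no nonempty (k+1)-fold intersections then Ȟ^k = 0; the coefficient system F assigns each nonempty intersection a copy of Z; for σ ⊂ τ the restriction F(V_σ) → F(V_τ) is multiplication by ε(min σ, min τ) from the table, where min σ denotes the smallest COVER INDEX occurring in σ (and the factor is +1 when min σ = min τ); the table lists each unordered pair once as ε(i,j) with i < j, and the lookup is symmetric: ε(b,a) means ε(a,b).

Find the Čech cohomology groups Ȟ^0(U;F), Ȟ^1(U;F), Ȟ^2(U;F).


nerve simplices:
  V12={p3} V14={p1,p6} V15={p2} V16={p7} V23={p5} V34={p4} V56={p8}
C dims 6,7; δ0: rk 6, SNF 1^5·2
degree 0: 6−6−0 = 0 → Ȟ^0 ≅ 0
degree 1: 7−0−6 = 1 plus torsion [2] → Ȟ^1 ≅ Z ⊕ Z/2
degree 2: 0−0−0 = 0 → Ȟ^2 ≅ 0

Ȟ^0 = 0; Ȟ^1 = Z ⊕ Z/2; Ȟ^2 = 0


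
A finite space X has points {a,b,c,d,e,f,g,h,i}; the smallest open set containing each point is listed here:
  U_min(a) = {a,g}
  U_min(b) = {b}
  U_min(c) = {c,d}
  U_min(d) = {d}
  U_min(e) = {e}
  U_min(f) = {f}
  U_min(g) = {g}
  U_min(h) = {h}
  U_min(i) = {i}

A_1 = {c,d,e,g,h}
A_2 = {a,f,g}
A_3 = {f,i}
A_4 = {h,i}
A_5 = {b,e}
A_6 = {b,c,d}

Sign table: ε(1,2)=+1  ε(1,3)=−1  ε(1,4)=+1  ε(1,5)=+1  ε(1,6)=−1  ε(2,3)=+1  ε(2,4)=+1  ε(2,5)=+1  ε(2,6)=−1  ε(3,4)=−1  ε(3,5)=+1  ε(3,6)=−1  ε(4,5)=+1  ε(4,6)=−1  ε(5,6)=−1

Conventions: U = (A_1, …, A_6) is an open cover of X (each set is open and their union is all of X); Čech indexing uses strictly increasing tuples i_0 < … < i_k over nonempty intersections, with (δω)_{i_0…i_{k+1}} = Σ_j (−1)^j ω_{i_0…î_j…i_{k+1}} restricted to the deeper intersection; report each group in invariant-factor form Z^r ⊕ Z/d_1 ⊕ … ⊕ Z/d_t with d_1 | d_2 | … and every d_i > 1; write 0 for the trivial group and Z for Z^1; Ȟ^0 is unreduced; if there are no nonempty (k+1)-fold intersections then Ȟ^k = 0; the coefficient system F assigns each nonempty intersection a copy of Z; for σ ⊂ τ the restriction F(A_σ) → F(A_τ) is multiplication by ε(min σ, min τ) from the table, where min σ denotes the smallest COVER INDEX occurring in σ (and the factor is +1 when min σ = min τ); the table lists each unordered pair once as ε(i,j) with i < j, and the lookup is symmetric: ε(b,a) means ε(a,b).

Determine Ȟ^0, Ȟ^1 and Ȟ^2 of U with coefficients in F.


nonempty overlaps:
  A12={g} A14={h} A15={e} A16={c,d} A23={f} A34={i} A56={b}
C dims 6,7; δ0: rk 6, SNF 1^5·2
degree 0: 6−6−0 = 0 → Ȟ^0 ≅ 0
degree 1: 7−0−6 = 1 plus torsion [2] → Ȟ^1 ≅ Z ⊕ Z/2
degree 2: 0−0−0 = 0 → Ȟ^2 ≅ 0

Ȟ^0 ≅ 0, Ȟ^1 ≅ Z ⊕ Z/2, Ȟ^2 ≅ 0


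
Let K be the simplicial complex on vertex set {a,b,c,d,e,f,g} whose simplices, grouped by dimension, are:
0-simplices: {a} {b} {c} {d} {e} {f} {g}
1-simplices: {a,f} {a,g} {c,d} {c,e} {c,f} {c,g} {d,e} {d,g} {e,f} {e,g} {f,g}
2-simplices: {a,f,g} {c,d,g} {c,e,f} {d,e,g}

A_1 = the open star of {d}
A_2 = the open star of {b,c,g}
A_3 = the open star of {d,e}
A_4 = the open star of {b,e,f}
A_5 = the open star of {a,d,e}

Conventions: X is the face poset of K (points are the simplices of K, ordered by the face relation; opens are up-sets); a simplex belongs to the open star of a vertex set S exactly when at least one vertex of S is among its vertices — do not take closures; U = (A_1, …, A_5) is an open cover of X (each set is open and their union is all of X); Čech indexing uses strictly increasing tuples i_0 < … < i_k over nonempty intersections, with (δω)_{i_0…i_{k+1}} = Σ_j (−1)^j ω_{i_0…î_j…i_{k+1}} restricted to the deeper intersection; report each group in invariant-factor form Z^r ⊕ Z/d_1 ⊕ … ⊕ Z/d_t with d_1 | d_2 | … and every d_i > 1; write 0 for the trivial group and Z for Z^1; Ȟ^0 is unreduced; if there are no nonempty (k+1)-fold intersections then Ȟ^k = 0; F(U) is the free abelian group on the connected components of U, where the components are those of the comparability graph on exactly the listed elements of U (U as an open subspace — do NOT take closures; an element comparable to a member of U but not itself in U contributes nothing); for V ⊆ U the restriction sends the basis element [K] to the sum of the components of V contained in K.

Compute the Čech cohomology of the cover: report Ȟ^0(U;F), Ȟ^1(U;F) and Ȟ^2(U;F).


nerve of the cover:
  A1={{d},{c,d},{d,e},{d,g},{c,d,g},{d,e,g}} A2={{b},{c},{g},{a,g},{c,d},{c,e},{c,f},{c,g},{d,g},{e,g},{f,g},{a,f,g},{c,d,g},{c,e,f},{d,e,g}} A3={{d},{e},{c,d},{c,e},{d,e},{d,g},{e,f},{e,g},{c,d,g},{c,e,f},{d,e,g}} A4={{b},{e},{f},{a,f},{c,e},{c,f},{d,e},{e,f},{e,g},{f,g},{a,f,g},{c,e,f},{d,e,g}} A5={{a},{d},{e},{a,f},{a,g},{c,d},{c,e},{d,e},{d,g},{e,f},{e,g},{a,f,g},{c,d,g},{c,e,f},{d,e,g}}
  A12={{c,d},{d,g},{c,d,g},{d,e,g}} A13={{d},{c,d},{d,e},{d,g},{c,d,g},{d,e,g}} A14={{d,e},{d,e,g}} A15={{d},{c,d},{d,e},{d,g},{c,d,g},{d,e,g}} A23={{c,d},{c,e},{d,g},{e,g},{c,d,g},{c,e,f},{d,e,g}} A24={{b},{c,e},{c,f},{e,g},{f,g},{a,f,g},{c,e,f},{d,e,g}} A25={{a,g},{c,d},{c,e},{d,g},{e,g},{a,f,g},{c,d,g},{c,e,f},{d,e,g}} A34={{e},{c,e},{d,e},{e,f},{e,g},{c,e,f},{d,e,g}} A35={{d},{e},{c,d},{c,e},{d,e},{d,g},{e,f},{e,g},{c,d,g},{c,e,f},{d,e,g}} A45={{e},{a,f},{c,e},{d,e},{e,f},{e,g},{a,f,g},{c,e,f},{d,e,g}}
  A123={{c,d},{d,g},{c,d,g},{d,e,g}} A124={{d,e,g}} A125={{c,d},{d,g},{c,d,g},{d,e,g}} A134={{d,e},{d,e,g}} A135={{d},{c,d},{d,e},{d,g},{c,d,g},{d,e,g}} A145={{d,e},{d,e,g}} A234={{c,e},{e,g},{c,e,f},{d,e,g}} A235={{c,d},{c,e},{d,g},{e,g},{c,d,g},{c,e,f},{d,e,g}} A245={{c,e},{e,g},{a,f,g},{c,e,f},{d,e,g}} A345={{e},{c,e},{d,e},{e,f},{e,g},{c,e,f},{d,e,g}}
  A1234={{d,e,g}} A1235={{c,d},{d,g},{c,d,g},{d,e,g}} A1245={{d,e,g}} A1345={{d,e},{d,e,g}} A2345={{c,e},{e,g},{c,e,f},{d,e,g}}
  A12345={{d,e,g}}
components per intersection:
  A1: {{d},{c,d},{d,e},{d,g},{c,d,g},{d,e,g}}
  A2: {{b}} {{c},{g},{a,g},{c,d},{c,e},{c,f},{c,g},{d,g},{e,g},{f,g},{a,f,g},{c,d,g},{c,e,f},{d,e,g}}
  A3: {{d},{e},{c,d},{c,e},{d,e},{d,g},{e,f},{e,g},{c,d,g},{c,e,f},{d,e,g}}
  A4: {{b}} {{e},{f},{a,f},{c,e},{c,f},{d,e},{e,f},{e,g},{f,g},{a,f,g},{c,e,f},{d,e,g}}
  A5: {{a},{a,f},{a,g},{a,f,g}} {{d},{e},{c,d},{c,e},{d,e},{d,g},{e,f},{e,g},{c,d,g},{c,e,f},{d,e,g}}
  A12: {{c,d},{d,g},{c,d,g},{d,e,g}}
  A13: {{d},{c,d},{d,e},{d,g},{c,d,g},{d,e,g}}
  A14: {{d,e},{d,e,g}}
  A15: {{d},{c,d},{d,e},{d,g},{c,d,g},{d,e,g}}
  A23: {{c,d},{d,g},{e,g},{c,d,g},{d,e,g}} {{c,e},{c,e,f}}
  A24: {{b}} {{c,e},{c,f},{c,e,f}} {{e,g},{d,e,g}} {{f,g},{a,f,g}}
  A25: {{a,g},{a,f,g}} {{c,d},{d,g},{e,g},{c,d,g},{d,e,g}} {{c,e},{c,e,f}}
  A34: {{e},{c,e},{d,e},{e,f},{e,g},{c,e,f},{d,e,g}}
  A35: {{d},{e},{c,d},{c,e},{d,e},{d,g},{e,f},{e,g},{c,d,g},{c,e,f},{d,e,g}}
  A45: {{e},{c,e},{d,e},{e,f},{e,g},{c,e,f},{d,e,g}} {{a,f},{a,f,g}}
  A123: {{c,d},{d,g},{c,d,g},{d,e,g}}
  A124: {{d,e,g}}
  A125: {{c,d},{d,g},{c,d,g},{d,e,g}}
  A134: {{d,e},{d,e,g}}
  A135: {{d},{c,d},{d,e},{d,g},{c,d,g},{d,e,g}}
  A145: {{d,e},{d,e,g}}
  A234: {{c,e},{c,e,f}} {{e,g},{d,e,g}}
  A235: {{c,d},{d,g},{e,g},{c,d,g},{d,e,g}} {{c,e},{c,e,f}}
  A245: {{c,e},{c,e,f}} {{e,g},{d,e,g}} {{a,f,g}}
  A345: {{e},{c,e},{d,e},{e,f},{e,g},{c,e,f},{d,e,g}}
  A1234: {{d,e,g}}
  A1235: {{c,d},{d,g},{c,d,g},{d,e,g}}
  A1245: {{d,e,g}}
  A1345: {{d,e},{d,e,g}}
  A2345: {{c,e},{c,e,f}} {{e,g},{d,e,g}}
  A12345: {{d,e,g}}
C dims 8,17,14,6; δ0: rk 6, SNF 1^6; δ1: rk 9, SNF 1^9; δ2: rk 5, SNF 1^5
Ȟ^0 = (8 − 6) − 0 = 2, so Ȟ^0 ≅ Z^2
Ȟ^1 = (17 − 9) − 6 = 2, so Ȟ^1 ≅ Z^2
Ȟ^2 = (14 − 5) − 9 = 0, so Ȟ^2 ≅ 0

Ȟ^0 = Z^2, Ȟ^1 = Z^2 and Ȟ^2 = 0


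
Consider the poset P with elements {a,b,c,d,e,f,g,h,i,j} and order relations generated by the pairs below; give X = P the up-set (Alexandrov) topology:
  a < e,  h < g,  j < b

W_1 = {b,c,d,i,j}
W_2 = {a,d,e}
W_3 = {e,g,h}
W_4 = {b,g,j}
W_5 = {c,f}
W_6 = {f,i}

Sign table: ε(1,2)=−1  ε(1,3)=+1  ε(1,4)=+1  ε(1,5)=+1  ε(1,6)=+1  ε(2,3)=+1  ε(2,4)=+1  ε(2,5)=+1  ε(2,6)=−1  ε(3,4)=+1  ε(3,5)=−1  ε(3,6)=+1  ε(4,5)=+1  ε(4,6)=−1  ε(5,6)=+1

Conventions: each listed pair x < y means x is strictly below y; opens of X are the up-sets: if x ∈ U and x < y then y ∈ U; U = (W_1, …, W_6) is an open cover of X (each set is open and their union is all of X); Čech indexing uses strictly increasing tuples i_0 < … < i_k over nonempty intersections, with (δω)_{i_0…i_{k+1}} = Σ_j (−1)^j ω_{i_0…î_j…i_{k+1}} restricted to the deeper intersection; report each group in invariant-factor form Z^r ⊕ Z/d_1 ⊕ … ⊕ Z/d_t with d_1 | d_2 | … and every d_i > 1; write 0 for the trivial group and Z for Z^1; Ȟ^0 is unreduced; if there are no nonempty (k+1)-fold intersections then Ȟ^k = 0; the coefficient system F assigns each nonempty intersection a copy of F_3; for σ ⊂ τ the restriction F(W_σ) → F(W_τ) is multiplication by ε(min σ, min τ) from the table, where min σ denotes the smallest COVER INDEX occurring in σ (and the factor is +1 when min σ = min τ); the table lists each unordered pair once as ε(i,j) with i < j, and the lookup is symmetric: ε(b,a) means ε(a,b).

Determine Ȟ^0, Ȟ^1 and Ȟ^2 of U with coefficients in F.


Ȟ^0(U;F) ≅ 0,  Ȟ^1(U;F) ≅ Z/3,  Ȟ^2(U;F) ≅ 0

nerve of the cover:
  W12={d} W14={b,j} W15={c} W16={i} W23={e} W34={g} W56={f}
C dims 6,7; δ0: rk_F3 6
Ȟ^0 = (6 − 6) − 0 = 0, so Ȟ^0 ≅ 0
Ȟ^1 = (7 − 0) − 6 = 1, so Ȟ^1 ≅ Z/3
Ȟ^2 = (0 − 0) − 0 = 0, so Ȟ^2 ≅ 0


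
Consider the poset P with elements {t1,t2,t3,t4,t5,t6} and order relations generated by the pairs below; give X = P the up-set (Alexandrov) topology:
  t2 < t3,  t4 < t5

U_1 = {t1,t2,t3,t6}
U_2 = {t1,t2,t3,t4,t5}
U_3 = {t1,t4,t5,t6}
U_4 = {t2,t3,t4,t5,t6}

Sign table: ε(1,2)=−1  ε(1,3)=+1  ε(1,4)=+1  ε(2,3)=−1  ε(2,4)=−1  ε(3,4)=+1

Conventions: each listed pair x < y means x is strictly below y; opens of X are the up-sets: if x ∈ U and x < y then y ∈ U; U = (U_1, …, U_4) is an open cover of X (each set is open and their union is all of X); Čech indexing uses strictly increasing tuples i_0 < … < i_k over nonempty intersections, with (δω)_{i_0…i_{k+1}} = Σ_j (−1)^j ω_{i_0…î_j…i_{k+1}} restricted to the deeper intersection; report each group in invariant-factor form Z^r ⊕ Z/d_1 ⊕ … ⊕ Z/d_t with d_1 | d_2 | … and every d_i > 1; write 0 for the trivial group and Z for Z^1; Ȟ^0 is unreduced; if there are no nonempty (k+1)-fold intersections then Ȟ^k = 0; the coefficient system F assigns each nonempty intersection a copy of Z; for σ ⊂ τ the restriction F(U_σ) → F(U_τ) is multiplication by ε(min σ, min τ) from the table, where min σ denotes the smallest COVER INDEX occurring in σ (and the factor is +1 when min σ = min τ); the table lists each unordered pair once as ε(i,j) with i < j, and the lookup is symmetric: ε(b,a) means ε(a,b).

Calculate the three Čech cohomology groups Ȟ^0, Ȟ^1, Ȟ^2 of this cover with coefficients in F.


Ȟ^0(U;F) ≅ Z; Ȟ^1(U;F) ≅ 0; Ȟ^2(U;F) ≅ Z

nerve of the cover:
  U12={t1,t2,t3} U13={t1,t6} U14={t2,t3,t6} U23={t1,t4,t5} U24={t2,t3,t4,t5} U34={t4,t5,t6}
  U123={t1} U124={t2,t3} U134={t6} U234={t4,t5}
C dims 4,6,4; δ0: rk 3, SNF 1^3; δ1: rk 3, SNF 1^3
Ȟ^0 = (4 − 3) − 0 = 1, so Ȟ^0 ≅ Z
Ȟ^1 = (6 − 3) − 3 = 0, so Ȟ^1 ≅ 0
Ȟ^2 = (4 − 0) − 3 = 1, so Ȟ^2 ≅ Z


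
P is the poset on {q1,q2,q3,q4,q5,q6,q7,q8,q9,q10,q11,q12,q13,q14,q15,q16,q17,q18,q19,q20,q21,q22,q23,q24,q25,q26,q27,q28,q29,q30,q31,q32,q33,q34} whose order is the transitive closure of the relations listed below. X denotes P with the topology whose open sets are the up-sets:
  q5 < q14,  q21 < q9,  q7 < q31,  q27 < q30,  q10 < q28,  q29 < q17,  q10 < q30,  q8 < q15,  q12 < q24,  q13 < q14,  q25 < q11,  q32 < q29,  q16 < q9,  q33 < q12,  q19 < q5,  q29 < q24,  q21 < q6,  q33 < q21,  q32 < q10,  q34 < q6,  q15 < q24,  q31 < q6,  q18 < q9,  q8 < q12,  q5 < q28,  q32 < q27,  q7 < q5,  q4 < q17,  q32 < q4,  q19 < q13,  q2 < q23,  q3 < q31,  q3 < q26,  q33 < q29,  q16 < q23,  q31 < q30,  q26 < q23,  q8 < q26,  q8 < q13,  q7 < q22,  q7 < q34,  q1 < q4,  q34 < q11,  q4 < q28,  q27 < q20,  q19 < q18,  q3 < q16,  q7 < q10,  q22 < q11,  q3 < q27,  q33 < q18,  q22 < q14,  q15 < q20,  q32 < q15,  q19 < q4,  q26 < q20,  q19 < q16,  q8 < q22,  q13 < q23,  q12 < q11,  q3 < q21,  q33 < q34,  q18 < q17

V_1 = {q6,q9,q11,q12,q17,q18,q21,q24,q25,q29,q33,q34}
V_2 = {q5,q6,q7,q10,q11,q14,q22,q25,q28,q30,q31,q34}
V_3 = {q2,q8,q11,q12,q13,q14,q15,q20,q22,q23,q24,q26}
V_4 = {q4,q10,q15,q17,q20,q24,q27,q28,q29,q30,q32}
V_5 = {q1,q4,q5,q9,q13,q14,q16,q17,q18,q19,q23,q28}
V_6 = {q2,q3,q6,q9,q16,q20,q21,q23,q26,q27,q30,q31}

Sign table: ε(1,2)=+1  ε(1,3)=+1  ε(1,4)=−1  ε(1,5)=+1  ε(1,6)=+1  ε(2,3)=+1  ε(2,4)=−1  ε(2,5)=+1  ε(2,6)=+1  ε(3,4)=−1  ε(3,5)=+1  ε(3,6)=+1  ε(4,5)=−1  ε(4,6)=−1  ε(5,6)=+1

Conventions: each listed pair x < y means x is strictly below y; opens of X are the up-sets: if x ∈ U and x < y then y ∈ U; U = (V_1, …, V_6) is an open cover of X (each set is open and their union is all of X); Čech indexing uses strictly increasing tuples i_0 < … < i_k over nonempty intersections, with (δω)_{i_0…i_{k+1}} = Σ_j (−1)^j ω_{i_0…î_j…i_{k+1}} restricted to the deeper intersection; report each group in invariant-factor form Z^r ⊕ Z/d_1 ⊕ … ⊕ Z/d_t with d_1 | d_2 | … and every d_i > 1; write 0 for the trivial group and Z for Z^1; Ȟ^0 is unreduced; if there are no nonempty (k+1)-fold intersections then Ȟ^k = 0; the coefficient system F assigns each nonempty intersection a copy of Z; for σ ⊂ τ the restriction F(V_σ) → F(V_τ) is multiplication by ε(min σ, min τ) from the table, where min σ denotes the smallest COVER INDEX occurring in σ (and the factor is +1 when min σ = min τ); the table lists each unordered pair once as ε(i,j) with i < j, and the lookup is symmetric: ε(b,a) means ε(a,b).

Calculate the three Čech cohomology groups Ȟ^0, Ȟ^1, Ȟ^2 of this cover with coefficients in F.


Ȟ^0(U;F) ≅ Z, Ȟ^1(U;F) ≅ 0 and Ȟ^2(U;F) ≅ Z/2

nerve simplices:
  V12={q6,q11,q25,q34} V13={q11,q12,q24} V14={q17,q24,q29} V15={q9,q17,q18} V16={q6,q9,q21} V23={q11,q14,q22} V24={q10,q28,q30} V25={q5,q14,q28} V26={q6,q30,q31} V34={q15,q20,q24} V35={q13,q14,q23} V36={q2,q20,q23,q26} V45={q4,q17,q28} V46={q20,q27,q30} V56={q9,q16,q23}
  V123={q11} V126={q6} V134={q24} V145={q17} V156={q9} V235={q14} V245={q28} V246={q30} V346={q20} V356={q23}
C dims 6,15,10; δ0: rk 5, SNF 1^5; δ1: rk 10, SNF 1^9·2
degree 0: 6−5−0 = 1 → Ȟ^0 ≅ Z
degree 1: 15−10−5 = 0 → Ȟ^1 ≅ 0
degree 2: 10−0−10 = 0 plus torsion [2] → Ȟ^2 ≅ Z/2


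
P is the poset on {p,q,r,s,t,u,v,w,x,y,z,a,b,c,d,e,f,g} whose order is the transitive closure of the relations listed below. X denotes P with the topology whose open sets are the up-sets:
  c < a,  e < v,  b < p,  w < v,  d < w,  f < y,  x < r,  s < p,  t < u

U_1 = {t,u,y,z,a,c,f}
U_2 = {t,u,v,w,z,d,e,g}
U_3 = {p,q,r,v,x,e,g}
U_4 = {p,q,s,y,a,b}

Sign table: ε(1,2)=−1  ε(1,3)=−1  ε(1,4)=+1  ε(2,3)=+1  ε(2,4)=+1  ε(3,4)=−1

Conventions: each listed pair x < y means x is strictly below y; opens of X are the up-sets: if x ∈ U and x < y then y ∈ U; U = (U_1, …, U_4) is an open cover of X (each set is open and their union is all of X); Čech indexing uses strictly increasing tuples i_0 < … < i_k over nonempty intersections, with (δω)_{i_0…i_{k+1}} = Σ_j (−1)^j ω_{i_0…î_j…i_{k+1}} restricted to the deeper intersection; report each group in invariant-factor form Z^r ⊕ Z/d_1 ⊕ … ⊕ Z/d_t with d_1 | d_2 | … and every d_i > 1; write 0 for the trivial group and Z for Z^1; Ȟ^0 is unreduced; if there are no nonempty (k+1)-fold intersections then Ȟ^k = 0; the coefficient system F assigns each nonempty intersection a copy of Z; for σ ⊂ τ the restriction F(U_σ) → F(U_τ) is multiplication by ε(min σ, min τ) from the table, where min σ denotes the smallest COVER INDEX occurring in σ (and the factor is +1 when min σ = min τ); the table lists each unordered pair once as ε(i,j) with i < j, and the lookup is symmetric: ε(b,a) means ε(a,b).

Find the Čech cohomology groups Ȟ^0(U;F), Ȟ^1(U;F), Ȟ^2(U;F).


Ȟ^0(U;F) ≅ Z,  Ȟ^1(U;F) ≅ Z,  Ȟ^2(U;F) ≅ 0

nonempty intersections:
  U12={t,u,z} U14={y,a} U23={v,e,g} U34={p,q}
C dims 4,4; δ0: rk 3, SNF 1^3
Ȟ^0: (4−3)−0=1 ⇒ Z
Ȟ^1: (4−0)−3=1 ⇒ Z
Ȟ^2: (0−0)−0=0 ⇒ 0


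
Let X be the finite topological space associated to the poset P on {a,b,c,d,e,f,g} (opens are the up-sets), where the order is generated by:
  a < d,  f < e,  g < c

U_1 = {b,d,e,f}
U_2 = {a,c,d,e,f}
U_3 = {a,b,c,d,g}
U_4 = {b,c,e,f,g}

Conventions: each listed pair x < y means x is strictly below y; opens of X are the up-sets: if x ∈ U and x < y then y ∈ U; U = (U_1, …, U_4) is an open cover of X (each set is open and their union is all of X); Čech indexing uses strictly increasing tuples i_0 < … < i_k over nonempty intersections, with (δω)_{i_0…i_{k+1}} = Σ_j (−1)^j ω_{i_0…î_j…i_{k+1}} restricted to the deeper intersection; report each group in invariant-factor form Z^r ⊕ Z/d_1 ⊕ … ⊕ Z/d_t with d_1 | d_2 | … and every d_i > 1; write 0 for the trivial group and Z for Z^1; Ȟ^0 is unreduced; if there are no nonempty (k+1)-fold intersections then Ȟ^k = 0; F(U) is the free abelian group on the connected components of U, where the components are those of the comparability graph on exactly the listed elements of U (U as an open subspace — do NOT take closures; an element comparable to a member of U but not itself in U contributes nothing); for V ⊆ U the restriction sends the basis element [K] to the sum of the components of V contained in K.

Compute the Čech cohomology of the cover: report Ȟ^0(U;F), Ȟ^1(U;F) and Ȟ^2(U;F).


nerve of the cover:
  U12={d,e,f} U13={b,d} U14={b,e,f} U23={a,c,d} U24={c,e,f} U34={b,c,g}
  U123={d} U124={e,f} U134={b} U234={c}
components per intersection:
  U1: {b} {d} {e,f}
  U2: {a,d} {c} {e,f}
  U3: {a,d} {b} {c,g}
  U4: {b} {c,g} {e,f}
  U12: {d} {e,f}
  U13: {b} {d}
  U14: {b} {e,f}
  U23: {a,d} {c}
  U24: {c} {e,f}
  U34: {b} {c,g}
  U123: {d}
  U124: {e,f}
  U134: {b}
  U234: {c}
C dims 12,12,4; δ0: rk 8, SNF 1^8; δ1: rk 4, SNF 1^4
Ȟ^0 = (12 − 8) − 0 = 4, so Ȟ^0 ≅ Z^4
Ȟ^1 = (12 − 4) − 8 = 0, so Ȟ^1 ≅ 0
Ȟ^2 = (4 − 0) − 4 = 0, so Ȟ^2 ≅ 0

Ȟ^0 = Z^4, Ȟ^1 = 0 and Ȟ^2 = 0


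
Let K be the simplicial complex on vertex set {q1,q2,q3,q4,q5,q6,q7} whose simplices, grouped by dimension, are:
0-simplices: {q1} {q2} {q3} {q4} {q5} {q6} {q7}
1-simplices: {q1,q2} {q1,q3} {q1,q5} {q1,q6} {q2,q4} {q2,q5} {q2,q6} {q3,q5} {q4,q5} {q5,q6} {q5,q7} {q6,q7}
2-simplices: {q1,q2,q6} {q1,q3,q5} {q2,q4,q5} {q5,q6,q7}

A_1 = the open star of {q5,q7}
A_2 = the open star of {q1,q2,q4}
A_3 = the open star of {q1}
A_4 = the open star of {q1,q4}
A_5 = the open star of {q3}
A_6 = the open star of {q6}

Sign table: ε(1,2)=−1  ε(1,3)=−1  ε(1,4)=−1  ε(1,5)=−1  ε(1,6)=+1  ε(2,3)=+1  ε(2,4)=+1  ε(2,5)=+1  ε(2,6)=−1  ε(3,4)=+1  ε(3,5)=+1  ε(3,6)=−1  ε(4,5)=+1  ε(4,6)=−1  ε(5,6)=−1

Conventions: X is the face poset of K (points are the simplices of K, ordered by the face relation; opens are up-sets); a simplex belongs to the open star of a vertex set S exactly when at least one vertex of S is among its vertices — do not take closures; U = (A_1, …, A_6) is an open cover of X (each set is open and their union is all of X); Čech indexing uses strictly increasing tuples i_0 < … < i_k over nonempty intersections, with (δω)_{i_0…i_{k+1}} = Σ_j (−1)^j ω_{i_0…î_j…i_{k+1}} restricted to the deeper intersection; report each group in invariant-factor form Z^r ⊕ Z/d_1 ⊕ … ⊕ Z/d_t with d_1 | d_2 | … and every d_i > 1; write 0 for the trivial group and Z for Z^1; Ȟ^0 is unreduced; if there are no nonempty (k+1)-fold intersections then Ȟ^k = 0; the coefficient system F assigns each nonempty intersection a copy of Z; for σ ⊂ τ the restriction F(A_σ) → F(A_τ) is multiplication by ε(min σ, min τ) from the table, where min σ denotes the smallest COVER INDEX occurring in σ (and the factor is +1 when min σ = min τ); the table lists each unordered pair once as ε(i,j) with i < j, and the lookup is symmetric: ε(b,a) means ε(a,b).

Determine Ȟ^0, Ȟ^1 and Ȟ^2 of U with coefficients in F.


Ȟ^0 = Z, Ȟ^1 = Z and Ȟ^2 = 0

intersection data:
  A1={{q5},{q7},{q1,q5},{q2,q5},{q3,q5},{q4,q5},{q5,q6},{q5,q7},{q6,q7},{q1,q3,q5},{q2,q4,q5},{q5,q6,q7}} A2={{q1},{q2},{q4},{q1,q2},{q1,q3},{q1,q5},{q1,q6},{q2,q4},{q2,q5},{q2,q6},{q4,q5},{q1,q2,q6},{q1,q3,q5},{q2,q4,q5}} A3={{q1},{q1,q2},{q1,q3},{q1,q5},{q1,q6},{q1,q2,q6},{q1,q3,q5}} A4={{q1},{q4},{q1,q2},{q1,q3},{q1,q5},{q1,q6},{q2,q4},{q4,q5},{q1,q2,q6},{q1,q3,q5},{q2,q4,q5}} A5={{q3},{q1,q3},{q3,q5},{q1,q3,q5}} A6={{q6},{q1,q6},{q2,q6},{q5,q6},{q6,q7},{q1,q2,q6},{q5,q6,q7}}
  A12={{q1,q5},{q2,q5},{q4,q5},{q1,q3,q5},{q2,q4,q5}} A13={{q1,q5},{q1,q3,q5}} A14={{q1,q5},{q4,q5},{q1,q3,q5},{q2,q4,q5}} A15={{q3,q5},{q1,q3,q5}} A16={{q5,q6},{q6,q7},{q5,q6,q7}} A23={{q1},{q1,q2},{q1,q3},{q1,q5},{q1,q6},{q1,q2,q6},{q1,q3,q5}} A24={{q1},{q4},{q1,q2},{q1,q3},{q1,q5},{q1,q6},{q2,q4},{q4,q5},{q1,q2,q6},{q1,q3,q5},{q2,q4,q5}} A25={{q1,q3},{q1,q3,q5}} A26={{q1,q6},{q2,q6},{q1,q2,q6}} A34={{q1},{q1,q2},{q1,q3},{q1,q5},{q1,q6},{q1,q2,q6},{q1,q3,q5}} A35={{q1,q3},{q1,q3,q5}} A36={{q1,q6},{q1,q2,q6}} A45={{q1,q3},{q1,q3,q5}} A46={{q1,q6},{q1,q2,q6}}
  A123={{q1,q5},{q1,q3,q5}} A124={{q1,q5},{q4,q5},{q1,q3,q5},{q2,q4,q5}} A125={{q1,q3,q5}} A134={{q1,q5},{q1,q3,q5}} A135={{q1,q3,q5}} A145={{q1,q3,q5}} A234={{q1},{q1,q2},{q1,q3},{q1,q5},{q1,q6},{q1,q2,q6},{q1,q3,q5}} A235={{q1,q3},{q1,q3,q5}} A236={{q1,q6},{q1,q2,q6}} A245={{q1,q3},{q1,q3,q5}} A246={{q1,q6},{q1,q2,q6}} A345={{q1,q3},{q1,q3,q5}} A346={{q1,q6},{q1,q2,q6}}
  A1234={{q1,q5},{q1,q3,q5}} A1235={{q1,q3,q5}} A1245={{q1,q3,q5}} A1345={{q1,q3,q5}} A2345={{q1,q3},{q1,q3,q5}} A2346={{q1,q6},{q1,q2,q6}}
  A12345={{q1,q3,q5}}
C dims 6,14,13,6; δ0: rk 5, SNF 1^5; δ1: rk 8, SNF 1^8; δ2: rk 5, SNF 1^5
Ȟ^0 = (6 − 5) − 0 = 1, so Ȟ^0 ≅ Z
Ȟ^1 = (14 − 8) − 5 = 1, so Ȟ^1 ≅ Z
Ȟ^2 = (13 − 5) − 8 = 0, so Ȟ^2 ≅ 0
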